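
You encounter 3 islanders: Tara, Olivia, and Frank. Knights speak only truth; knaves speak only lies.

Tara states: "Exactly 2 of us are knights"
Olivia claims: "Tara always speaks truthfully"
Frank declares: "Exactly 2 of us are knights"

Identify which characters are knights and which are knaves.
Tara is a knave.
Olivia is a knave.
Frank is a knave.

Verification:
- Tara (knave) says "Exactly 2 of us are knights" - this is FALSE (a lie) because there are 0 knights.
- Olivia (knave) says "Tara always speaks truthfully" - this is FALSE (a lie) because Tara is a knave.
- Frank (knave) says "Exactly 2 of us are knights" - this is FALSE (a lie) because there are 0 knights.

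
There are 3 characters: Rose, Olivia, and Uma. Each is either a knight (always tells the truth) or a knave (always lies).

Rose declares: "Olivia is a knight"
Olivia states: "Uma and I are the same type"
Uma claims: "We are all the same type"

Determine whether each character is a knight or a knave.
Rose is a knight.
Olivia is a knight.
Uma is a knight.

Verification:
- Rose (knight) says "Olivia is a knight" - this is TRUE because Olivia is a knight.
- Olivia (knight) says "Uma and I are the same type" - this is TRUE because Olivia is a knight and Uma is a knight.
- Uma (knight) says "We are all the same type" - this is TRUE because Rose, Olivia, and Uma are knights.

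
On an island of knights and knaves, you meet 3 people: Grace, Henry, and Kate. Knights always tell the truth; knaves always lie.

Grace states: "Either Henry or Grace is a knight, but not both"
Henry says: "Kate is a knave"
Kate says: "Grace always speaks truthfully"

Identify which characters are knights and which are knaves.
Grace is a knight.
Henry is a knave.
Kate is a knight.

Verification:
- Grace (knight) says "Either Henry or Grace is a knight, but not both" - this is TRUE because Henry is a knave and Grace is a knight.
- Henry (knave) says "Kate is a knave" - this is FALSE (a lie) because Kate is a knight.
- Kate (knight) says "Grace always speaks truthfully" - this is TRUE because Grace is a knight.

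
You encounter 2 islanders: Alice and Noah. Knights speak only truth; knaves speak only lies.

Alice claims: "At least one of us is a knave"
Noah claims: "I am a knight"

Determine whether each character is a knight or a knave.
Alice is a knight.
Noah is a knave.

Verification:
- Alice (knight) says "At least one of us is a knave" - this is TRUE because Noah is a knave.
- Noah (knave) says "I am a knight" - this is FALSE (a lie) because Noah is a knave.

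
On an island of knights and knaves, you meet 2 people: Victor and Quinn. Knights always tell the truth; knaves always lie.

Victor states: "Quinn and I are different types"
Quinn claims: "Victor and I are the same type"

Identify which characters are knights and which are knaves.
Victor is a knight.
Quinn is a knave.

Verification:
- Victor (knight) says "Quinn and I are different types" - this is TRUE because Victor is a knight and Quinn is a knave.
- Quinn (knave) says "Victor and I are the same type" - this is FALSE (a lie) because Quinn is a knave and Victor is a knight.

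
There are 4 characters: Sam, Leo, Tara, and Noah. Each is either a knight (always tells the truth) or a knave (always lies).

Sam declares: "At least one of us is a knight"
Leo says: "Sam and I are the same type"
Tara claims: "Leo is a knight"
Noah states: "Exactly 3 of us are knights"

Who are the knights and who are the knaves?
Sam is a knight.
Leo is a knave.
Tara is a knave.
Noah is a knave.

Verification:
- Sam (knight) says "At least one of us is a knight" - this is TRUE because Sam is a knight.
- Leo (knave) says "Sam and I are the same type" - this is FALSE (a lie) because Leo is a knave and Sam is a knight.
- Tara (knave) says "Leo is a knight" - this is FALSE (a lie) because Leo is a knave.
- Noah (knave) says "Exactly 3 of us are knights" - this is FALSE (a lie) because there are 1 knights.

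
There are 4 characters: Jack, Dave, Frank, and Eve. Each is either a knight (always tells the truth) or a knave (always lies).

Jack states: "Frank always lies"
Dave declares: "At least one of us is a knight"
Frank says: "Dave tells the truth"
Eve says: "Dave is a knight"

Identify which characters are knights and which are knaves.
Jack is a knave.
Dave is a knight.
Frank is a knight.
Eve is a knight.

Verification:
- Jack (knave) says "Frank always lies" - this is FALSE (a lie) because Frank is a knight.
- Dave (knight) says "At least one of us is a knight" - this is TRUE because Dave, Frank, and Eve are knights.
- Frank (knight) says "Dave tells the truth" - this is TRUE because Dave is a knight.
- Eve (knight) says "Dave is a knight" - this is TRUE because Dave is a knight.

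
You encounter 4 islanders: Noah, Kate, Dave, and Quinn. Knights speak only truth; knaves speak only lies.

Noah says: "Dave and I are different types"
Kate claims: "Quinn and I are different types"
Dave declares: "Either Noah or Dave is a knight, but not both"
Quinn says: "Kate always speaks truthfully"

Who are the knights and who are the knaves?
Noah is a knave.
Kate is a knave.
Dave is a knave.
Quinn is a knave.

Verification:
- Noah (knave) says "Dave and I are different types" - this is FALSE (a lie) because Noah is a knave and Dave is a knave.
- Kate (knave) says "Quinn and I are different types" - this is FALSE (a lie) because Kate is a knave and Quinn is a knave.
- Dave (knave) says "Either Noah or Dave is a knight, but not both" - this is FALSE (a lie) because Noah is a knave and Dave is a knave.
- Quinn (knave) says "Kate always speaks truthfully" - this is FALSE (a lie) because Kate is a knave.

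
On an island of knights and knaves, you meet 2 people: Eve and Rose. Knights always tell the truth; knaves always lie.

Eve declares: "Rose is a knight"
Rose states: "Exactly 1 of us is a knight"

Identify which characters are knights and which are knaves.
Eve is a knave.
Rose is a knave.

Verification:
- Eve (knave) says "Rose is a knight" - this is FALSE (a lie) because Rose is a knave.
- Rose (knave) says "Exactly 1 of us is a knight" - this is FALSE (a lie) because there are 0 knights.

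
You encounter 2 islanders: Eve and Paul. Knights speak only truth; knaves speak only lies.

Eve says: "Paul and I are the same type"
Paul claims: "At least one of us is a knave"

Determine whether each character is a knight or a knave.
Eve is a knave.
Paul is a knight.

Verification:
- Eve (knave) says "Paul and I are the same type" - this is FALSE (a lie) because Eve is a knave and Paul is a knight.
- Paul (knight) says "At least one of us is a knave" - this is TRUE because Eve is a knave.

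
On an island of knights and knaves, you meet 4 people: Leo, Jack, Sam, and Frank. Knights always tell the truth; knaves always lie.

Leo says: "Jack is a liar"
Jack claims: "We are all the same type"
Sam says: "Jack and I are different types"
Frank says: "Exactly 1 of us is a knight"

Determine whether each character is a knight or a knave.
Leo is a knight.
Jack is a knave.
Sam is a knight.
Frank is a knave.

Verification:
- Leo (knight) says "Jack is a liar" - this is TRUE because Jack is a knave.
- Jack (knave) says "We are all the same type" - this is FALSE (a lie) because Leo and Sam are knights and Jack and Frank are knaves.
- Sam (knight) says "Jack and I are different types" - this is TRUE because Sam is a knight and Jack is a knave.
- Frank (knave) says "Exactly 1 of us is a knight" - this is FALSE (a lie) because there are 2 knights.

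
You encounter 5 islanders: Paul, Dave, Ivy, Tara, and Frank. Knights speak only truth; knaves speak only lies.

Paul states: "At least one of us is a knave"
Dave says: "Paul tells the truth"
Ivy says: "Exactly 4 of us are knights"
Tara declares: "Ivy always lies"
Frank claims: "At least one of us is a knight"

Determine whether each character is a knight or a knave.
Paul is a knight.
Dave is a knight.
Ivy is a knight.
Tara is a knave.
Frank is a knight.

Verification:
- Paul (knight) says "At least one of us is a knave" - this is TRUE because Tara is a knave.
- Dave (knight) says "Paul tells the truth" - this is TRUE because Paul is a knight.
- Ivy (knight) says "Exactly 4 of us are knights" - this is TRUE because there are 4 knights.
- Tara (knave) says "Ivy always lies" - this is FALSE (a lie) because Ivy is a knight.
- Frank (knight) says "At least one of us is a knight" - this is TRUE because Paul, Dave, Ivy, and Frank are knights.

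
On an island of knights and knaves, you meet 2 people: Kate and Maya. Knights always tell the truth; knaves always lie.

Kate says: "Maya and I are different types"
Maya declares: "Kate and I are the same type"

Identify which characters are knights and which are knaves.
Kate is a knight.
Maya is a knave.

Verification:
- Kate (knight) says "Maya and I are different types" - this is TRUE because Kate is a knight and Maya is a knave.
- Maya (knave) says "Kate and I are the same type" - this is FALSE (a lie) because Maya is a knave and Kate is a knight.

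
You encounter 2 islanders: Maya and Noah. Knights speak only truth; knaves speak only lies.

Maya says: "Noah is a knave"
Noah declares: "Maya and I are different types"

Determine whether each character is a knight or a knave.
Maya is a knave.
Noah is a knight.

Verification:
- Maya (knave) says "Noah is a knave" - this is FALSE (a lie) because Noah is a knight.
- Noah (knight) says "Maya and I are different types" - this is TRUE because Noah is a knight and Maya is a knave.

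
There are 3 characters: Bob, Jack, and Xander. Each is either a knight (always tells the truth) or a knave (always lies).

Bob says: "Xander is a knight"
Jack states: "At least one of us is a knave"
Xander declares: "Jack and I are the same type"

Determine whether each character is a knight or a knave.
Bob is a knave.
Jack is a knight.
Xander is a knave.

Verification:
- Bob (knave) says "Xander is a knight" - this is FALSE (a lie) because Xander is a knave.
- Jack (knight) says "At least one of us is a knave" - this is TRUE because Bob and Xander are knaves.
- Xander (knave) says "Jack and I are the same type" - this is FALSE (a lie) because Xander is a knave and Jack is a knight.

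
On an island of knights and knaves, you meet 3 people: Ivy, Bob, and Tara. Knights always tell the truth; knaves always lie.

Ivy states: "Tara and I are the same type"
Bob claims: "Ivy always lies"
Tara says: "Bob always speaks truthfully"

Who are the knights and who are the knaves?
Ivy is a knave.
Bob is a knight.
Tara is a knight.

Verification:
- Ivy (knave) says "Tara and I are the same type" - this is FALSE (a lie) because Ivy is a knave and Tara is a knight.
- Bob (knight) says "Ivy always lies" - this is TRUE because Ivy is a knave.
- Tara (knight) says "Bob always speaks truthfully" - this is TRUE because Bob is a knight.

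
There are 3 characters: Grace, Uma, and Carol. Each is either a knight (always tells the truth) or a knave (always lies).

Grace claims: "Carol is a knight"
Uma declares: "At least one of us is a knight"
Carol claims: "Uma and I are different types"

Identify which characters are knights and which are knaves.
Grace is a knave.
Uma is a knave.
Carol is a knave.

Verification:
- Grace (knave) says "Carol is a knight" - this is FALSE (a lie) because Carol is a knave.
- Uma (knave) says "At least one of us is a knight" - this is FALSE (a lie) because no one is a knight.
- Carol (knave) says "Uma and I are different types" - this is FALSE (a lie) because Carol is a knave and Uma is a knave.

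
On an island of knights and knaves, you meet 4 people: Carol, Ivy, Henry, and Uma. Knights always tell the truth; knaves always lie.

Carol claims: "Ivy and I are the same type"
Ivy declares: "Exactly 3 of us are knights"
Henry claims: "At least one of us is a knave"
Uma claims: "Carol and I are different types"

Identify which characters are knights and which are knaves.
Carol is a knave.
Ivy is a knight.
Henry is a knight.
Uma is a knight.

Verification:
- Carol (knave) says "Ivy and I are the same type" - this is FALSE (a lie) because Carol is a knave and Ivy is a knight.
- Ivy (knight) says "Exactly 3 of us are knights" - this is TRUE because there are 3 knights.
- Henry (knight) says "At least one of us is a knave" - this is TRUE because Carol is a knave.
- Uma (knight) says "Carol and I are different types" - this is TRUE because Uma is a knight and Carol is a knave.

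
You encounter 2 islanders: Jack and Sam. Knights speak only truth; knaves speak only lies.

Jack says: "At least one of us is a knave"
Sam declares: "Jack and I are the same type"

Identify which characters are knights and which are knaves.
Jack is a knight.
Sam is a knave.

Verification:
- Jack (knight) says "At least one of us is a knave" - this is TRUE because Sam is a knave.
- Sam (knave) says "Jack and I are the same type" - this is FALSE (a lie) because Sam is a knave and Jack is a knight.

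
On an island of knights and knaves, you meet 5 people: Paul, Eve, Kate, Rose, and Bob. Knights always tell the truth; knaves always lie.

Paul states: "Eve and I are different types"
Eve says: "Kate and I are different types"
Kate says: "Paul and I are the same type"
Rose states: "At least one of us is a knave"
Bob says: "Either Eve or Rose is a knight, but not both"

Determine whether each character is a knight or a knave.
Paul is a knight.
Eve is a knave.
Kate is a knave.
Rose is a knight.
Bob is a knight.

Verification:
- Paul (knight) says "Eve and I are different types" - this is TRUE because Paul is a knight and Eve is a knave.
- Eve (knave) says "Kate and I are different types" - this is FALSE (a lie) because Eve is a knave and Kate is a knave.
- Kate (knave) says "Paul and I are the same type" - this is FALSE (a lie) because Kate is a knave and Paul is a knight.
- Rose (knight) says "At least one of us is a knave" - this is TRUE because Eve and Kate are knaves.
- Bob (knight) says "Either Eve or Rose is a knight, but not both" - this is TRUE because Eve is a knave and Rose is a knight.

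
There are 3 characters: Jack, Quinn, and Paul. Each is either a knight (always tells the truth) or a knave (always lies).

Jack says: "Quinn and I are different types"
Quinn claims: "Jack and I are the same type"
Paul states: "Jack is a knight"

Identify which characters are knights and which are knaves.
Jack is a knight.
Quinn is a knave.
Paul is a knight.

Verification:
- Jack (knight) says "Quinn and I are different types" - this is TRUE because Jack is a knight and Quinn is a knave.
- Quinn (knave) says "Jack and I are the same type" - this is FALSE (a lie) because Quinn is a knave and Jack is a knight.
- Paul (knight) says "Jack is a knight" - this is TRUE because Jack is a knight.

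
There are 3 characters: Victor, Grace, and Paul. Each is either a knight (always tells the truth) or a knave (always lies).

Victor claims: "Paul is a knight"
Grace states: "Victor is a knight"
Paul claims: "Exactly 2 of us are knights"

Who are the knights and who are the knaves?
Victor is a knave.
Grace is a knave.
Paul is a knave.

Verification:
- Victor (knave) says "Paul is a knight" - this is FALSE (a lie) because Paul is a knave.
- Grace (knave) says "Victor is a knight" - this is FALSE (a lie) because Victor is a knave.
- Paul (knave) says "Exactly 2 of us are knights" - this is FALSE (a lie) because there are 0 knights.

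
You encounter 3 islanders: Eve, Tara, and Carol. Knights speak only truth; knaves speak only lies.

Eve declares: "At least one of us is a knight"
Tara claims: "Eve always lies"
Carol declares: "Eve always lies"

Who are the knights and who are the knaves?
Eve is a knight.
Tara is a knave.
Carol is a knave.

Verification:
- Eve (knight) says "At least one of us is a knight" - this is TRUE because Eve is a knight.
- Tara (knave) says "Eve always lies" - this is FALSE (a lie) because Eve is a knight.
- Carol (knave) says "Eve always lies" - this is FALSE (a lie) because Eve is a knight.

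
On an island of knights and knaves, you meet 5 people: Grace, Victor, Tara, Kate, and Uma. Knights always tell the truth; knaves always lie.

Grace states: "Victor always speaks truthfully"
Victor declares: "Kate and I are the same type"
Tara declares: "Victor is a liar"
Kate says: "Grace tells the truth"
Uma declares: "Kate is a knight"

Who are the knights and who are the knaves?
Grace is a knight.
Victor is a knight.
Tara is a knave.
Kate is a knight.
Uma is a knight.

Verification:
- Grace (knight) says "Victor always speaks truthfully" - this is TRUE because Victor is a knight.
- Victor (knight) says "Kate and I are the same type" - this is TRUE because Victor is a knight and Kate is a knight.
- Tara (knave) says "Victor is a liar" - this is FALSE (a lie) because Victor is a knight.
- Kate (knight) says "Grace tells the truth" - this is TRUE because Grace is a knight.
- Uma (knight) says "Kate is a knight" - this is TRUE because Kate is a knight.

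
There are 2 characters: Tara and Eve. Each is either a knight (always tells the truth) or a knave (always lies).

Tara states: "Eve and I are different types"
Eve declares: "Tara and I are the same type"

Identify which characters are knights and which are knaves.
Tara is a knight.
Eve is a knave.

Verification:
- Tara (knight) says "Eve and I are different types" - this is TRUE because Tara is a knight and Eve is a knave.
- Eve (knave) says "Tara and I are the same type" - this is FALSE (a lie) because Eve is a knave and Tara is a knight.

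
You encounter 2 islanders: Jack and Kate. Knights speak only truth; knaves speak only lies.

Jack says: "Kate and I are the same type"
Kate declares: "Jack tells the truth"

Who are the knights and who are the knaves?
Jack is a knight.
Kate is a knight.

Verification:
- Jack (knight) says "Kate and I are the same type" - this is TRUE because Jack is a knight and Kate is a knight.
- Kate (knight) says "Jack tells the truth" - this is TRUE because Jack is a knight.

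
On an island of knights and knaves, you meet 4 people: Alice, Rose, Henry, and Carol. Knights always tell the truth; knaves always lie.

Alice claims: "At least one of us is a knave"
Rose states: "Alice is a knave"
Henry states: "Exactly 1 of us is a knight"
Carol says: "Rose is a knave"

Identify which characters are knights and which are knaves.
Alice is a knight.
Rose is a knave.
Henry is a knave.
Carol is a knight.

Verification:
- Alice (knight) says "At least one of us is a knave" - this is TRUE because Rose and Henry are knaves.
- Rose (knave) says "Alice is a knave" - this is FALSE (a lie) because Alice is a knight.
- Henry (knave) says "Exactly 1 of us is a knight" - this is FALSE (a lie) because there are 2 knights.
- Carol (knight) says "Rose is a knave" - this is TRUE because Rose is a knave.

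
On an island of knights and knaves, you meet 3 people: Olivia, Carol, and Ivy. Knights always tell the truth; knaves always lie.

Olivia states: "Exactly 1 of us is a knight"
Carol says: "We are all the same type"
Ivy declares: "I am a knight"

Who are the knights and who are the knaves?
Olivia is a knight.
Carol is a knave.
Ivy is a knave.

Verification:
- Olivia (knight) says "Exactly 1 of us is a knight" - this is TRUE because there are 1 knights.
- Carol (knave) says "We are all the same type" - this is FALSE (a lie) because Olivia is a knight and Carol and Ivy are knaves.
- Ivy (knave) says "I am a knight" - this is FALSE (a lie) because Ivy is a knave.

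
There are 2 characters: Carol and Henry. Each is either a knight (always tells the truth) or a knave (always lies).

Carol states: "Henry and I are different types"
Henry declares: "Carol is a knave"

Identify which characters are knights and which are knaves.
Carol is a knight.
Henry is a knave.

Verification:
- Carol (knight) says "Henry and I are different types" - this is TRUE because Carol is a knight and Henry is a knave.
- Henry (knave) says "Carol is a knave" - this is FALSE (a lie) because Carol is a knight.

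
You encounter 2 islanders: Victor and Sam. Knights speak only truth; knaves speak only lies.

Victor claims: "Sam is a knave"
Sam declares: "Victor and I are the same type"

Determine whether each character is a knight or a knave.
Victor is a knight.
Sam is a knave.

Verification:
- Victor (knight) says "Sam is a knave" - this is TRUE because Sam is a knave.
- Sam (knave) says "Victor and I are the same type" - this is FALSE (a lie) because Sam is a knave and Victor is a knight.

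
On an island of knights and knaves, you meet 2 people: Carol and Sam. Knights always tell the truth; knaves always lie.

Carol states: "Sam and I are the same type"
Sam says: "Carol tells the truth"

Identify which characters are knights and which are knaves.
Carol is a knight.
Sam is a knight.

Verification:
- Carol (knight) says "Sam and I are the same type" - this is TRUE because Carol is a knight and Sam is a knight.
- Sam (knight) says "Carol tells the truth" - this is TRUE because Carol is a knight.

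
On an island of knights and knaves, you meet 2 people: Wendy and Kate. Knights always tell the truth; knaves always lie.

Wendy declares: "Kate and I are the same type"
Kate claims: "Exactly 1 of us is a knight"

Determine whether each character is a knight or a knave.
Wendy is a knave.
Kate is a knight.

Verification:
- Wendy (knave) says "Kate and I are the same type" - this is FALSE (a lie) because Wendy is a knave and Kate is a knight.
- Kate (knight) says "Exactly 1 of us is a knight" - this is TRUE because there are 1 knights.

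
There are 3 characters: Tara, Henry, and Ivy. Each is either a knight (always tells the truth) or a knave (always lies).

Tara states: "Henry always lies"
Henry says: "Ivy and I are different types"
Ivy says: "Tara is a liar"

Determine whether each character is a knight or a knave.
Tara is a knight.
Henry is a knave.
Ivy is a knave.

Verification:
- Tara (knight) says "Henry always lies" - this is TRUE because Henry is a knave.
- Henry (knave) says "Ivy and I are different types" - this is FALSE (a lie) because Henry is a knave and Ivy is a knave.
- Ivy (knave) says "Tara is a liar" - this is FALSE (a lie) because Tara is a knight.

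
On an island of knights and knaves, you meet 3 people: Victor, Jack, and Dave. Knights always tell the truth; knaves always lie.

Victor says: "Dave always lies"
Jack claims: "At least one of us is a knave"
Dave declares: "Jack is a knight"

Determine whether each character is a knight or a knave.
Victor is a knave.
Jack is a knight.
Dave is a knight.

Verification:
- Victor (knave) says "Dave always lies" - this is FALSE (a lie) because Dave is a knight.
- Jack (knight) says "At least one of us is a knave" - this is TRUE because Victor is a knave.
- Dave (knight) says "Jack is a knight" - this is TRUE because Jack is a knight.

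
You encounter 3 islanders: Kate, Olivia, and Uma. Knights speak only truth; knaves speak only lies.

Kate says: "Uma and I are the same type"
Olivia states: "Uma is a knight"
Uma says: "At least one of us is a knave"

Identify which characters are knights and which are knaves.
Kate is a knave.
Olivia is a knight.
Uma is a knight.

Verification:
- Kate (knave) says "Uma and I are the same type" - this is FALSE (a lie) because Kate is a knave and Uma is a knight.
- Olivia (knight) says "Uma is a knight" - this is TRUE because Uma is a knight.
- Uma (knight) says "At least one of us is a knave" - this is TRUE because Kate is a knave.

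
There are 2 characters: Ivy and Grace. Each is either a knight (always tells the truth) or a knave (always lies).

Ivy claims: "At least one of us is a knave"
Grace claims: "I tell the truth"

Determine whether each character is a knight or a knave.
Ivy is a knight.
Grace is a knave.

Verification:
- Ivy (knight) says "At least one of us is a knave" - this is TRUE because Grace is a knave.
- Grace (knave) says "I tell the truth" - this is FALSE (a lie) because Grace is a knave.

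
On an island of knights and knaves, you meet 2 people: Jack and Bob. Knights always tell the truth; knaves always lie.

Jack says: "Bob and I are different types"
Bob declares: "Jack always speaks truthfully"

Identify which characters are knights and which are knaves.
Jack is a knave.
Bob is a knave.

Verification:
- Jack (knave) says "Bob and I are different types" - this is FALSE (a lie) because Jack is a knave and Bob is a knave.
- Bob (knave) says "Jack always speaks truthfully" - this is FALSE (a lie) because Jack is a knave.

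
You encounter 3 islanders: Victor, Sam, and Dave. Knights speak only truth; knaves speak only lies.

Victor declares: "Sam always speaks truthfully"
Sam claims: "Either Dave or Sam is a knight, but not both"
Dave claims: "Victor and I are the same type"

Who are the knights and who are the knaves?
Victor is a knight.
Sam is a knight.
Dave is a knave.

Verification:
- Victor (knight) says "Sam always speaks truthfully" - this is TRUE because Sam is a knight.
- Sam (knight) says "Either Dave or Sam is a knight, but not both" - this is TRUE because Dave is a knave and Sam is a knight.
- Dave (knave) says "Victor and I are the same type" - this is FALSE (a lie) because Dave is a knave and Victor is a knight.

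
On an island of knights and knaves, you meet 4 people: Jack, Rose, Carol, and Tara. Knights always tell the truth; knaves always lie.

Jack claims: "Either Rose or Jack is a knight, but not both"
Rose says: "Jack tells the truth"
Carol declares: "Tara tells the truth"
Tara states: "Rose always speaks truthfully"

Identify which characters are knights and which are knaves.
Jack is a knave.
Rose is a knave.
Carol is a knave.
Tara is a knave.

Verification:
- Jack (knave) says "Either Rose or Jack is a knight, but not both" - this is FALSE (a lie) because Rose is a knave and Jack is a knave.
- Rose (knave) says "Jack tells the truth" - this is FALSE (a lie) because Jack is a knave.
- Carol (knave) says "Tara tells the truth" - this is FALSE (a lie) because Tara is a knave.
- Tara (knave) says "Rose always speaks truthfully" - this is FALSE (a lie) because Rose is a knave.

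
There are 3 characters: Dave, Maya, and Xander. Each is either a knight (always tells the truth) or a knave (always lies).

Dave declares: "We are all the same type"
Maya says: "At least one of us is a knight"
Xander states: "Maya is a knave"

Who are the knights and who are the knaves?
Dave is a knave.
Maya is a knight.
Xander is a knave.

Verification:
- Dave (knave) says "We are all the same type" - this is FALSE (a lie) because Maya is a knight and Dave and Xander are knaves.
- Maya (knight) says "At least one of us is a knight" - this is TRUE because Maya is a knight.
- Xander (knave) says "Maya is a knave" - this is FALSE (a lie) because Maya is a knight.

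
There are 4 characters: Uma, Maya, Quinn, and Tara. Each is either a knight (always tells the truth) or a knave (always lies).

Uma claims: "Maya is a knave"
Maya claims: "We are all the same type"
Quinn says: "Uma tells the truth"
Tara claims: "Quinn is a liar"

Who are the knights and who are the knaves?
Uma is a knight.
Maya is a knave.
Quinn is a knight.
Tara is a knave.

Verification:
- Uma (knight) says "Maya is a knave" - this is TRUE because Maya is a knave.
- Maya (knave) says "We are all the same type" - this is FALSE (a lie) because Uma and Quinn are knights and Maya and Tara are knaves.
- Quinn (knight) says "Uma tells the truth" - this is TRUE because Uma is a knight.
- Tara (knave) says "Quinn is a liar" - this is FALSE (a lie) because Quinn is a knight.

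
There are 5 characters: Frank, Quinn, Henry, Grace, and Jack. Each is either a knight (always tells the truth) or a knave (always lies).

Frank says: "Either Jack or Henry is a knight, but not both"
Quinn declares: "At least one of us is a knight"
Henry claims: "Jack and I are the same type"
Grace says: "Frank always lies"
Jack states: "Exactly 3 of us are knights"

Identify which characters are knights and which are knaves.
Frank is a knight.
Quinn is a knight.
Henry is a knave.
Grace is a knave.
Jack is a knight.

Verification:
- Frank (knight) says "Either Jack or Henry is a knight, but not both" - this is TRUE because Jack is a knight and Henry is a knave.
- Quinn (knight) says "At least one of us is a knight" - this is TRUE because Frank, Quinn, and Jack are knights.
- Henry (knave) says "Jack and I are the same type" - this is FALSE (a lie) because Henry is a knave and Jack is a knight.
- Grace (knave) says "Frank always lies" - this is FALSE (a lie) because Frank is a knight.
- Jack (knight) says "Exactly 3 of us are knights" - this is TRUE because there are 3 knights.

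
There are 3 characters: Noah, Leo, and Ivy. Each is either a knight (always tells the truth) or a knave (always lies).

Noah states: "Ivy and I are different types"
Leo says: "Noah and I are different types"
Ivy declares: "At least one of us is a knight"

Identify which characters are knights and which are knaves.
Noah is a knave.
Leo is a knave.
Ivy is a knave.

Verification:
- Noah (knave) says "Ivy and I are different types" - this is FALSE (a lie) because Noah is a knave and Ivy is a knave.
- Leo (knave) says "Noah and I are different types" - this is FALSE (a lie) because Leo is a knave and Noah is a knave.
- Ivy (knave) says "At least one of us is a knight" - this is FALSE (a lie) because no one is a knight.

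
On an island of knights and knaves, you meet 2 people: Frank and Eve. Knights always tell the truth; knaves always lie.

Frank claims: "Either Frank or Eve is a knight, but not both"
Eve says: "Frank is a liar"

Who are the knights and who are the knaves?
Frank is a knight.
Eve is a knave.

Verification:
- Frank (knight) says "Either Frank or Eve is a knight, but not both" - this is TRUE because Frank is a knight and Eve is a knave.
- Eve (knave) says "Frank is a liar" - this is FALSE (a lie) because Frank is a knight.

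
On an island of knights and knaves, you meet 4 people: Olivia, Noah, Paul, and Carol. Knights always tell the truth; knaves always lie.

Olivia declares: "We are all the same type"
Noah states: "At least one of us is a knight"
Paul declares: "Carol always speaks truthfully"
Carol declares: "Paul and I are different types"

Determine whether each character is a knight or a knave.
Olivia is a knave.
Noah is a knight.
Paul is a knave.
Carol is a knave.

Verification:
- Olivia (knave) says "We are all the same type" - this is FALSE (a lie) because Noah is a knight and Olivia, Paul, and Carol are knaves.
- Noah (knight) says "At least one of us is a knight" - this is TRUE because Noah is a knight.
- Paul (knave) says "Carol always speaks truthfully" - this is FALSE (a lie) because Carol is a knave.
- Carol (knave) says "Paul and I are different types" - this is FALSE (a lie) because Carol is a knave and Paul is a knave.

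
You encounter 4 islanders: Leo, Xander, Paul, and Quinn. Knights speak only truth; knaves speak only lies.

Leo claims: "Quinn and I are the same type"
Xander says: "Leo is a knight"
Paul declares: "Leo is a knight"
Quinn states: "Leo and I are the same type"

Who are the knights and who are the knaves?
Leo is a knight.
Xander is a knight.
Paul is a knight.
Quinn is a knight.

Verification:
- Leo (knight) says "Quinn and I are the same type" - this is TRUE because Leo is a knight and Quinn is a knight.
- Xander (knight) says "Leo is a knight" - this is TRUE because Leo is a knight.
- Paul (knight) says "Leo is a knight" - this is TRUE because Leo is a knight.
- Quinn (knight) says "Leo and I are the same type" - this is TRUE because Quinn is a knight and Leo is a knight.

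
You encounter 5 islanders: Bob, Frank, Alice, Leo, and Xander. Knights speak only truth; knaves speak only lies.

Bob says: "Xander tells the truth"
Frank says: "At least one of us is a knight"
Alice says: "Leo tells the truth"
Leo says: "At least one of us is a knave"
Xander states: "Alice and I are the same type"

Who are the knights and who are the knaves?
Bob is a knave.
Frank is a knight.
Alice is a knight.
Leo is a knight.
Xander is a knave.

Verification:
- Bob (knave) says "Xander tells the truth" - this is FALSE (a lie) because Xander is a knave.
- Frank (knight) says "At least one of us is a knight" - this is TRUE because Frank, Alice, and Leo are knights.
- Alice (knight) says "Leo tells the truth" - this is TRUE because Leo is a knight.
- Leo (knight) says "At least one of us is a knave" - this is TRUE because Bob and Xander are knaves.
- Xander (knave) says "Alice and I are the same type" - this is FALSE (a lie) because Xander is a knave and Alice is a knight.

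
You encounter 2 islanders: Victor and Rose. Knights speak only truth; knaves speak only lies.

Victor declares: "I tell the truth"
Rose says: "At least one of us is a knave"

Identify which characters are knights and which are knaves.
Victor is a knave.
Rose is a knight.

Verification:
- Victor (knave) says "I tell the truth" - this is FALSE (a lie) because Victor is a knave.
- Rose (knight) says "At least one of us is a knave" - this is TRUE because Victor is a knave.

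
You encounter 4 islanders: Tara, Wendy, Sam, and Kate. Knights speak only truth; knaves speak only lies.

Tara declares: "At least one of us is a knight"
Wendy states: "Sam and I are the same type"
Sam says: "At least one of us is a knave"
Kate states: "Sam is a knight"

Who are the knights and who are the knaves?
Tara is a knight.
Wendy is a knave.
Sam is a knight.
Kate is a knight.

Verification:
- Tara (knight) says "At least one of us is a knight" - this is TRUE because Tara, Sam, and Kate are knights.
- Wendy (knave) says "Sam and I are the same type" - this is FALSE (a lie) because Wendy is a knave and Sam is a knight.
- Sam (knight) says "At least one of us is a knave" - this is TRUE because Wendy is a knave.
- Kate (knight) says "Sam is a knight" - this is TRUE because Sam is a knight.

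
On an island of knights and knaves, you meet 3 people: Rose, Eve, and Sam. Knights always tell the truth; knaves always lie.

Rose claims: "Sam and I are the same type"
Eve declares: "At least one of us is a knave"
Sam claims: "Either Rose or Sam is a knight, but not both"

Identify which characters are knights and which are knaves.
Rose is a knave.
Eve is a knight.
Sam is a knight.

Verification:
- Rose (knave) says "Sam and I are the same type" - this is FALSE (a lie) because Rose is a knave and Sam is a knight.
- Eve (knight) says "At least one of us is a knave" - this is TRUE because Rose is a knave.
- Sam (knight) says "Either Rose or Sam is a knight, but not both" - this is TRUE because Rose is a knave and Sam is a knight.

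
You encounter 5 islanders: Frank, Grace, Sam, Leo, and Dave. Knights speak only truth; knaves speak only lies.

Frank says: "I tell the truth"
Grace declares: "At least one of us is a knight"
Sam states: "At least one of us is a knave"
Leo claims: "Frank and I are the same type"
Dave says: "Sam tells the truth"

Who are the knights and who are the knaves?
Frank is a knight.
Grace is a knight.
Sam is a knight.
Leo is a knave.
Dave is a knight.

Verification:
- Frank (knight) says "I tell the truth" - this is TRUE because Frank is a knight.
- Grace (knight) says "At least one of us is a knight" - this is TRUE because Frank, Grace, Sam, and Dave are knights.
- Sam (knight) says "At least one of us is a knave" - this is TRUE because Leo is a knave.
- Leo (knave) says "Frank and I are the same type" - this is FALSE (a lie) because Leo is a knave and Frank is a knight.
- Dave (knight) says "Sam tells the truth" - this is TRUE because Sam is a knight.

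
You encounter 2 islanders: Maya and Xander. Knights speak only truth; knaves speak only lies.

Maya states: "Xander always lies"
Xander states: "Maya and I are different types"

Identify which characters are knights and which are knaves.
Maya is a knave.
Xander is a knight.

Verification:
- Maya (knave) says "Xander always lies" - this is FALSE (a lie) because Xander is a knight.
- Xander (knight) says "Maya and I are different types" - this is TRUE because Xander is a knight and Maya is a knave.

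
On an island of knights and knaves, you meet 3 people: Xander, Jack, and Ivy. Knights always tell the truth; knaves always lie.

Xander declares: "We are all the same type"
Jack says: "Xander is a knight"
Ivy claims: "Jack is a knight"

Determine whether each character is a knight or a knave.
Xander is a knight.
Jack is a knight.
Ivy is a knight.

Verification:
- Xander (knight) says "We are all the same type" - this is TRUE because Xander, Jack, and Ivy are knights.
- Jack (knight) says "Xander is a knight" - this is TRUE because Xander is a knight.
- Ivy (knight) says "Jack is a knight" - this is TRUE because Jack is a knight.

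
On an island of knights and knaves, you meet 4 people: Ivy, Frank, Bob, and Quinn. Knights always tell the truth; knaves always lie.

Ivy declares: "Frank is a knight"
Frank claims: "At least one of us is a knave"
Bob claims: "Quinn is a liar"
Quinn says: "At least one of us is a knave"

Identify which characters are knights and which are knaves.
Ivy is a knight.
Frank is a knight.
Bob is a knave.
Quinn is a knight.

Verification:
- Ivy (knight) says "Frank is a knight" - this is TRUE because Frank is a knight.
- Frank (knight) says "At least one of us is a knave" - this is TRUE because Bob is a knave.
- Bob (knave) says "Quinn is a liar" - this is FALSE (a lie) because Quinn is a knight.
- Quinn (knight) says "At least one of us is a knave" - this is TRUE because Bob is a knave.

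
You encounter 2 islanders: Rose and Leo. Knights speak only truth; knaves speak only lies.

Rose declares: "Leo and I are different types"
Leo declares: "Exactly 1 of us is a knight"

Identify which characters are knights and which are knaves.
Rose is a knave.
Leo is a knave.

Verification:
- Rose (knave) says "Leo and I are different types" - this is FALSE (a lie) because Rose is a knave and Leo is a knave.
- Leo (knave) says "Exactly 1 of us is a knight" - this is FALSE (a lie) because there are 0 knights.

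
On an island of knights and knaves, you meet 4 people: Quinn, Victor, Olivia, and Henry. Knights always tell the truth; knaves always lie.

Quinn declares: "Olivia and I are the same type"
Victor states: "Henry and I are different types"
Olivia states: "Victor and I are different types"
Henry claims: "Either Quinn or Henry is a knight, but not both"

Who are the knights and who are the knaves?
Quinn is a knave.
Victor is a knave.
Olivia is a knight.
Henry is a knave.

Verification:
- Quinn (knave) says "Olivia and I are the same type" - this is FALSE (a lie) because Quinn is a knave and Olivia is a knight.
- Victor (knave) says "Henry and I are different types" - this is FALSE (a lie) because Victor is a knave and Henry is a knave.
- Olivia (knight) says "Victor and I are different types" - this is TRUE because Olivia is a knight and Victor is a knave.
- Henry (knave) says "Either Quinn or Henry is a knight, but not both" - this is FALSE (a lie) because Quinn is a knave and Henry is a knave.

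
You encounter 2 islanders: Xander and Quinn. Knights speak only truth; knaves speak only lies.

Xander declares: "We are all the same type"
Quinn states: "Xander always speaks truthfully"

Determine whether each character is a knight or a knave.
Xander is a knight.
Quinn is a knight.

Verification:
- Xander (knight) says "We are all the same type" - this is TRUE because Xander and Quinn are knights.
- Quinn (knight) says "Xander always speaks truthfully" - this is TRUE because Xander is a knight.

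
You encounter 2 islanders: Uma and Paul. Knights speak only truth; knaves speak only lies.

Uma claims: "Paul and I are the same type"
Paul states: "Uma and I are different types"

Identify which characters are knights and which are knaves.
Uma is a knave.
Paul is a knight.

Verification:
- Uma (knave) says "Paul and I are the same type" - this is FALSE (a lie) because Uma is a knave and Paul is a knight.
- Paul (knight) says "Uma and I are different types" - this is TRUE because Paul is a knight and Uma is a knave.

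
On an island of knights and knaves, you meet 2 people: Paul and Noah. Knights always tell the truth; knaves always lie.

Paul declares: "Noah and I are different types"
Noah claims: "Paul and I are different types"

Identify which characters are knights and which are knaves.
Paul is a knave.
Noah is a knave.

Verification:
- Paul (knave) says "Noah and I are different types" - this is FALSE (a lie) because Paul is a knave and Noah is a knave.
- Noah (knave) says "Paul and I are different types" - this is FALSE (a lie) because Noah is a knave and Paul is a knave.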